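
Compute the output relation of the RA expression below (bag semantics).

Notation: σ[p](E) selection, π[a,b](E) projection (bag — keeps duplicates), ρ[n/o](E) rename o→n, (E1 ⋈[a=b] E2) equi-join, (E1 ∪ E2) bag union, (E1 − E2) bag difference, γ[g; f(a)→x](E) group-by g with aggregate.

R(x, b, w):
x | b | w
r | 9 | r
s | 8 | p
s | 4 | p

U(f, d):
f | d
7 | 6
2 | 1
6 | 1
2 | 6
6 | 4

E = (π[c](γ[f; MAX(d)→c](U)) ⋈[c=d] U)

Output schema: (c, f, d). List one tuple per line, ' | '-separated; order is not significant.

Per-node cardinality:
  U → 5
  γ[f; MAX(d)→c](U) → 3
  π[c](γ[f; MAX(d)→c](U)) → 3
  U → 5
  (π[c](γ[f; MAX(d)→c](U)) ⋈[c=d] U) → 5

== RESULT ==
c | f | d
4 | 6 | 4
6 | 2 | 6
6 | 2 | 6
6 | 7 | 6
6 | 7 | 6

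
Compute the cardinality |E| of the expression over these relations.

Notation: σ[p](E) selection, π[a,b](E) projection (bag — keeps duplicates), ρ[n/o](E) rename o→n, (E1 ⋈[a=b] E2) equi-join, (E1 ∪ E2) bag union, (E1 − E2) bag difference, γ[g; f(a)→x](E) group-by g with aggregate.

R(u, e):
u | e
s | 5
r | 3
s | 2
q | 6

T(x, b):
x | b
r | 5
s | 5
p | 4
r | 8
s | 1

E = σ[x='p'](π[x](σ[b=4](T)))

Row counts bottom-up:
  T → 5
  σ[b=4](T) → 1
  π[x](σ[b=4](T)) → 1
  σ[x='p'](π[x](σ[b=4](T))) → 1

|E| = 1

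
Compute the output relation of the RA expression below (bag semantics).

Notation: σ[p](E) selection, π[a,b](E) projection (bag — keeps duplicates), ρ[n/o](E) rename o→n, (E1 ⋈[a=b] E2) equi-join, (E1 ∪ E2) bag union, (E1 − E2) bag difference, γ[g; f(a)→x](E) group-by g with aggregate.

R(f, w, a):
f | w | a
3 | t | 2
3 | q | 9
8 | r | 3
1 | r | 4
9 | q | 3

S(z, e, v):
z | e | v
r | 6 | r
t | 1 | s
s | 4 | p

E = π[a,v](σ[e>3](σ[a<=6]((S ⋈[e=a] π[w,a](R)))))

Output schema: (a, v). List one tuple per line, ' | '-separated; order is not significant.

Row counts bottom-up:
  S → 3
  R → 5
  π[w,a](R) → 5
  (S ⋈[e=a] π[w,a](R)) → 1
  σ[a<=6]((S ⋈[e=a] π[w,a](R))) → 1
  σ[e>3](σ[a<=6]((S ⋈[e=a] π[w,a](R)))) → 1
  π[a,v](σ[e>3](σ[a<=6]((S ⋈[e=a] π[w,a](R))))) → 1

== RESULT ==
a | v
4 | p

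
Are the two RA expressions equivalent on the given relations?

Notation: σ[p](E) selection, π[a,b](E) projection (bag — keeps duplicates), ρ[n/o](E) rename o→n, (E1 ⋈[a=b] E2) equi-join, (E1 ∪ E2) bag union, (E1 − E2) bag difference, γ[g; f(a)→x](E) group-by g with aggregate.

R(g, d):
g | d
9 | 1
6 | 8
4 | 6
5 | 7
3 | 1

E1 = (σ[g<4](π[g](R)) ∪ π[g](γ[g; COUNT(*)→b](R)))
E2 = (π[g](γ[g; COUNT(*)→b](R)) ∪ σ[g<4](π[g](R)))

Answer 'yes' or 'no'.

E1 per-node cardinality:
  R → 5
  π[g](R) → 5
  σ[g<4](π[g](R)) → 1
  R → 5
  γ[g; COUNT(*)→b](R) → 5
  π[g](γ[g; COUNT(*)→b](R)) → 5
  (σ[g<4](π[g](R)) ∪ π[g](γ[g; COUNT(*)→b](R))) → 6
E2 per-node cardinality:
  R → 5
  γ[g; COUNT(*)→b](R) → 5
  π[g](γ[g; COUNT(*)→b](R)) → 5
  R → 5
  π[g](R) → 5
  σ[g<4](π[g](R)) → 1
  (π[g](γ[g; COUNT(*)→b](R)) ∪ σ[g<4](π[g](R))) → 6

E1 and E2 produce the same multiset:
g
3
3
4
5
6
9

yes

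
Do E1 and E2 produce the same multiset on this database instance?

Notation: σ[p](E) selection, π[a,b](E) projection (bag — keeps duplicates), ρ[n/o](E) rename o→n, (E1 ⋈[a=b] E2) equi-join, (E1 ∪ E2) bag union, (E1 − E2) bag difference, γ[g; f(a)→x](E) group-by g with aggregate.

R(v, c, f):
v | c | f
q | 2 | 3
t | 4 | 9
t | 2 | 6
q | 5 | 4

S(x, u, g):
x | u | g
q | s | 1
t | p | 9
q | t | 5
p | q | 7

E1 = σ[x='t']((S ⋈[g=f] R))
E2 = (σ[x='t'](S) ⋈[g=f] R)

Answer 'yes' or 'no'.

E1 per-node cardinality:
  S → 4
  R → 4
  (S ⋈[g=f] R) → 1
  σ[x='t']((S ⋈[g=f] R)) → 1
E2 per-node cardinality:
  S → 4
  σ[x='t'](S) → 1
  R → 4
  (σ[x='t'](S) ⋈[g=f] R) → 1

E1 and E2 produce the same multiset:
x | u | g | v | c | f
t | p | 9 | t | 4 | 9

yes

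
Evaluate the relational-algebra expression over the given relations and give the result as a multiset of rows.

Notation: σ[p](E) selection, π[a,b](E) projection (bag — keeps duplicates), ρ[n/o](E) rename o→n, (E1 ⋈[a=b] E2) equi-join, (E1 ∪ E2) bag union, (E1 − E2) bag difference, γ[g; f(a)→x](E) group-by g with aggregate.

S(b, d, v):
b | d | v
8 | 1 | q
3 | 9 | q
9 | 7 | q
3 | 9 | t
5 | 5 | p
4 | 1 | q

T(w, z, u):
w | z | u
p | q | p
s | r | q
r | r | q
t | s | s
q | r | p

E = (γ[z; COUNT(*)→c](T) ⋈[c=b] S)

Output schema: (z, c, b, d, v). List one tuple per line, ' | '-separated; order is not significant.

Per-node cardinality:
  T → 5
  γ[z; COUNT(*)→c](T) → 3
  S → 6
  (γ[z; COUNT(*)→c](T) ⋈[c=b] S) → 2

== RESULT ==
z | c | b | d | v
r | 3 | 3 | 9 | q
r | 3 | 3 | 9 | t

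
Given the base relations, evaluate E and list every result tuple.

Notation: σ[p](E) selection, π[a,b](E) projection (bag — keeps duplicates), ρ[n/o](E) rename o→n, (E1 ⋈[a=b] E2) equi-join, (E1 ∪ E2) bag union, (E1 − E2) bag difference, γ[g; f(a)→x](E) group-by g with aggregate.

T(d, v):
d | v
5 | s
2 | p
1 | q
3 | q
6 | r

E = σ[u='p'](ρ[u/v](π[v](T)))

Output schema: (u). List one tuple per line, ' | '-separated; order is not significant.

Stepwise |·|:
  T → 5
  π[v](T) → 5
  ρ[u/v](π[v](T)) → 5
  σ[u='p'](ρ[u/v](π[v](T))) → 1

== RESULT ==
u
p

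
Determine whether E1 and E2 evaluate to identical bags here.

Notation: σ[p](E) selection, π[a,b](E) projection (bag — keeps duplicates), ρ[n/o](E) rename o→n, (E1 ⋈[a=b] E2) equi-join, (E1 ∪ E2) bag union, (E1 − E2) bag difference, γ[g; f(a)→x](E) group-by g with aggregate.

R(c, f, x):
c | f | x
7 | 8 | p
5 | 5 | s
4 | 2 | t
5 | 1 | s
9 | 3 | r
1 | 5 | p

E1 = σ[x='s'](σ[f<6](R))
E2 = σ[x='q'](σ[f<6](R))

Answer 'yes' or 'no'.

E1 subexpression sizes:
  R → 6
  σ[f<6](R) → 5
  σ[x='s'](σ[f<6](R)) → 2
E2 subexpression sizes:
  R → 6
  σ[f<6](R) → 5
  σ[x='q'](σ[f<6](R)) → 0

E1 result:
c | f | x
5 | 1 | s
5 | 5 | s
E2 result:
c | f | x
(0 rows)
Witness: (5, 5, 's') appears 1× in E1 but 0× in E2.

no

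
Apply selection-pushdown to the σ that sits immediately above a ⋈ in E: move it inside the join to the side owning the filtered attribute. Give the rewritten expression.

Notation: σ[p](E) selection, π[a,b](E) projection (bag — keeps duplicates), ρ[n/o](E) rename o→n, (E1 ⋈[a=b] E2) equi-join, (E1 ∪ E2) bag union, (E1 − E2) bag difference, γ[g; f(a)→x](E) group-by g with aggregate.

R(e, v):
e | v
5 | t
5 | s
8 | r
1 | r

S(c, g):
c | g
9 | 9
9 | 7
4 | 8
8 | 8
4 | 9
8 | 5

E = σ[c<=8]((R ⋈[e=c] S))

σ filters on c, owned by the right side.
E' = (R ⋈[e=c] σ[c<=8](S))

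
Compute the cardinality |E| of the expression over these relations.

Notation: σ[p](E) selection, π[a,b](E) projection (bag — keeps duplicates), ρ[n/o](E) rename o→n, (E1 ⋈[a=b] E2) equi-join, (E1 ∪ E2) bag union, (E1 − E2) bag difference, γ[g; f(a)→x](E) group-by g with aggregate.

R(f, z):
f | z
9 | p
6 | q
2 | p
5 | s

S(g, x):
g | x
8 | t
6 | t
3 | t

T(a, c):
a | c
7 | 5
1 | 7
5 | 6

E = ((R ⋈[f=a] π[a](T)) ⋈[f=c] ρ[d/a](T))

Stepwise |·|:
  R → 4
  T → 3
  π[a](T) → 3
  (R ⋈[f=a] π[a](T)) → 1
  T → 3
  ρ[d/a](T) → 3
  ((R ⋈[f=a] π[a](T)) ⋈[f=c] ρ[d/a](T)) → 1

|E| = 1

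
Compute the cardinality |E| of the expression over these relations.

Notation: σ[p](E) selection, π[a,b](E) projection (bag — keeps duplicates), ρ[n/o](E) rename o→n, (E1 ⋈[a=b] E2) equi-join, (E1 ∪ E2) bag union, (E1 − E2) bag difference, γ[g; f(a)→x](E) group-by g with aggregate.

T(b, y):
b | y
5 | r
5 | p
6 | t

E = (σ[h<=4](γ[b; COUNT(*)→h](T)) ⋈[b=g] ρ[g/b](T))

Subexpression sizes:
  T → 3
  γ[b; COUNT(*)→h](T) → 2
  σ[h<=4](γ[b; COUNT(*)→h](T)) → 2
  T → 3
  ρ[g/b](T) → 3
  (σ[h<=4](γ[b; COUNT(*)→h](T)) ⋈[b=g] ρ[g/b](T)) → 3

|E| = 3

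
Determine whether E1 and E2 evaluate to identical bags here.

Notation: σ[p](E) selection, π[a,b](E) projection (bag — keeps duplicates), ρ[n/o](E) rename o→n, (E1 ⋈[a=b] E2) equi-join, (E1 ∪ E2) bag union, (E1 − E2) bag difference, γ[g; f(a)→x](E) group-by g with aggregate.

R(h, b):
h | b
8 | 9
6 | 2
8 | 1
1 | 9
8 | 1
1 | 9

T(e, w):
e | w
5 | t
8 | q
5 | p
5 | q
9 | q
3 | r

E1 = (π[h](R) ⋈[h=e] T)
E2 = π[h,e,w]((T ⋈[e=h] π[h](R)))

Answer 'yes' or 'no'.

E1 subexpression sizes:
  R → 6
  π[h](R) → 6
  T → 6
  (π[h](R) ⋈[h=e] T) → 3
E2 subexpression sizes:
  T → 6
  R → 6
  π[h](R) → 6
  (T ⋈[e=h] π[h](R)) → 3
  π[h,e,w]((T ⋈[e=h] π[h](R))) → 3

E1 and E2 produce the same multiset:
h | e | w
8 | 8 | q
8 | 8 | q
8 | 8 | q

yes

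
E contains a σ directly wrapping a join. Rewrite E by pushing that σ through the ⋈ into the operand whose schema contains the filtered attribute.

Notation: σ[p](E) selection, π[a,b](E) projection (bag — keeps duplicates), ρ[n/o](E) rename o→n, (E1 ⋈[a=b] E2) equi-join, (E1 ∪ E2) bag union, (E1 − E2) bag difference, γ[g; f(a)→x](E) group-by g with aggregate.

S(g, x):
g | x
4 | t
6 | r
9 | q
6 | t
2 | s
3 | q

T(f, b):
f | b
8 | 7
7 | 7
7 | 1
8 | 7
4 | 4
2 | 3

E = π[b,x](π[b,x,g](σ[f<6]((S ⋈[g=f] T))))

σ filters on f, owned by the right side.
E' = π[b,x](π[b,x,g]((S ⋈[g=f] σ[f<6](T))))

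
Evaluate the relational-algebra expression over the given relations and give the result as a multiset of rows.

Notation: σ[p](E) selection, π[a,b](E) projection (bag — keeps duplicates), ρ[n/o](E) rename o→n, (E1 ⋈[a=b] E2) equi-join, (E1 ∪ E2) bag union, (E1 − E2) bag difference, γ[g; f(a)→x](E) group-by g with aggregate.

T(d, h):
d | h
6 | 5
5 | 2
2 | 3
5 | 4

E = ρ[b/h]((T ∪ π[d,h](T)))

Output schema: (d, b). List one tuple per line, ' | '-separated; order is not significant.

Subexpression sizes:
  T → 4
  T → 4
  π[d,h](T) → 4
  (T ∪ π[d,h](T)) → 8
  ρ[b/h]((T ∪ π[d,h](T))) → 8

== RESULT ==
d | b
2 | 3
2 | 3
5 | 2
5 | 2
5 | 4
5 | 4
6 | 5
6 | 5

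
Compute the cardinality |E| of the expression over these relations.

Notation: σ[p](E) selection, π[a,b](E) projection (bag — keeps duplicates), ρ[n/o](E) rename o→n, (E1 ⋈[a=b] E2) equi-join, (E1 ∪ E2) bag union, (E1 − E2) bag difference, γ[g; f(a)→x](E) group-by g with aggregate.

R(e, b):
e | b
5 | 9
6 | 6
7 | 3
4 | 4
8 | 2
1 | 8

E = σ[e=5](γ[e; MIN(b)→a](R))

Subexpression sizes:
  R → 6
  γ[e; MIN(b)→a](R) → 6
  σ[e=5](γ[e; MIN(b)→a](R)) → 1

|E| = 1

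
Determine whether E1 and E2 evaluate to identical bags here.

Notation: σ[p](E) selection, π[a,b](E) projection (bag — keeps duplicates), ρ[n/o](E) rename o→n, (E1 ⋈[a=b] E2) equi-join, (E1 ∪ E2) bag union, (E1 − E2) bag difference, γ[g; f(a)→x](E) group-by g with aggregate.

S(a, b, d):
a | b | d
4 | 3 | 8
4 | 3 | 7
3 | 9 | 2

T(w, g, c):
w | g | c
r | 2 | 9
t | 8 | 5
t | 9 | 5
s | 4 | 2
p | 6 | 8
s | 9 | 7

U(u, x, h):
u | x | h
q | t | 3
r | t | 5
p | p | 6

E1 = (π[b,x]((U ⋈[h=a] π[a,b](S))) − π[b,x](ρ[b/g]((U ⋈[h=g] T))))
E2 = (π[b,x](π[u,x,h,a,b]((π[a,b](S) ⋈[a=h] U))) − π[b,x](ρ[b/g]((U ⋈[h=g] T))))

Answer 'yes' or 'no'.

E1 subexpression sizes:
  U → 3
  S → 3
  π[a,b](S) → 3
  (U ⋈[h=a] π[a,b](S)) → 1
  π[b,x]((U ⋈[h=a] π[a,b](S))) → 1
  U → 3
  T → 6
  (U ⋈[h=g] T) → 1
  ρ[b/g]((U ⋈[h=g] T)) → 1
  π[b,x](ρ[b/g]((U ⋈[h=g] T))) → 1
  (π[b,x]((U ⋈[h=a] π[a,b](S))) − π[b,x](ρ[b/g]((U ⋈[h=g] T)))) → 1
E2 subexpression sizes:
  S → 3
  π[a,b](S) → 3
  U → 3
  (π[a,b](S) ⋈[a=h] U) → 1
  π[u,x,h,a,b]((π[a,b](S) ⋈[a=h] U)) → 1
  π[b,x](π[u,x,h,a,b]((π[a,b](S) ⋈[a=h] U))) → 1
  U → 3
  T → 6
  (U ⋈[h=g] T) → 1
  ρ[b/g]((U ⋈[h=g] T)) → 1
  π[b,x](ρ[b/g]((U ⋈[h=g] T))) → 1
  (π[b,x](π[u,x,h,a,b]((π[a,b](S) ⋈[a=h] U))) − π[b,x](ρ[b/g]((U ⋈[h=g] T)))) → 1

E1 and E2 produce the same multiset:
b | x
9 | t

yes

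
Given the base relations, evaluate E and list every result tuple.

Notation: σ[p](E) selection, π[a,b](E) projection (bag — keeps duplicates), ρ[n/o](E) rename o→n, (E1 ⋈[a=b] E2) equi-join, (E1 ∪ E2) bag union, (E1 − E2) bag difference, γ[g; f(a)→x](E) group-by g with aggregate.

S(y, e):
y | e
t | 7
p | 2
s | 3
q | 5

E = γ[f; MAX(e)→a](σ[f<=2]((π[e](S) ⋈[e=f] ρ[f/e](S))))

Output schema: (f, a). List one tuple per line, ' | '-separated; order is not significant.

Per-node cardinality:
  S → 4
  π[e](S) → 4
  S → 4
  ρ[f/e](S) → 4
  (π[e](S) ⋈[e=f] ρ[f/e](S)) → 4
  σ[f<=2]((π[e](S) ⋈[e=f] ρ[f/e](S))) → 1
  γ[f; MAX(e)→a](σ[f<=2]((π[e](S) ⋈[e=f] ρ[f/e](S)))) → 1

== RESULT ==
f | a
2 | 2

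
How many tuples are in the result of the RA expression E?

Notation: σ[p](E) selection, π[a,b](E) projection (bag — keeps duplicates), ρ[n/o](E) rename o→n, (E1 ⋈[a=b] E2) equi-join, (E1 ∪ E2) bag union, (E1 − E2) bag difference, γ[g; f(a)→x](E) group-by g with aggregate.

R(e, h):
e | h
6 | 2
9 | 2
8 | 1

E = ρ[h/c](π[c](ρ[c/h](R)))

Per-node cardinality:
  R → 3
  ρ[c/h](R) → 3
  π[c](ρ[c/h](R)) → 3
  ρ[h/c](π[c](ρ[c/h](R))) → 3

|E| = 3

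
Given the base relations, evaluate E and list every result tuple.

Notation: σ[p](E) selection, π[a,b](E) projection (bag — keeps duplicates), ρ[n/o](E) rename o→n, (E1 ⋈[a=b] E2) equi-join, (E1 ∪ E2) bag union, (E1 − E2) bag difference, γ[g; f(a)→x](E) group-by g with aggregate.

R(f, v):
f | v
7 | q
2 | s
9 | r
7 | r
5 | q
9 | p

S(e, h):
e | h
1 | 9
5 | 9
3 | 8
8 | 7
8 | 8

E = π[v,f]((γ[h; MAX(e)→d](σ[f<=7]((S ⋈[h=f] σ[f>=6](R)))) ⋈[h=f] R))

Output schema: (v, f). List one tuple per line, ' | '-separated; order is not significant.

Per-node cardinality:
  S → 5
  R → 6
  σ[f>=6](R) → 4
  (S ⋈[h=f] σ[f>=6](R)) → 6
  σ[f<=7]((S ⋈[h=f] σ[f>=6](R))) → 2
  γ[h; MAX(e)→d](σ[f<=7]((S ⋈[h=f] σ[f>=6](R)))) → 1
  R → 6
  (γ[h; MAX(e)→d](σ[f<=7]((S ⋈[h=f] σ[f>=6](R)))) ⋈[h=f] R) → 2
  π[v,f]((γ[h; MAX(e)→d](σ[f<=7]((S ⋈[h=f] σ[f>=6](R)))) ⋈[h=f] R)) → 2

== RESULT ==
v | f
q | 7
r | 7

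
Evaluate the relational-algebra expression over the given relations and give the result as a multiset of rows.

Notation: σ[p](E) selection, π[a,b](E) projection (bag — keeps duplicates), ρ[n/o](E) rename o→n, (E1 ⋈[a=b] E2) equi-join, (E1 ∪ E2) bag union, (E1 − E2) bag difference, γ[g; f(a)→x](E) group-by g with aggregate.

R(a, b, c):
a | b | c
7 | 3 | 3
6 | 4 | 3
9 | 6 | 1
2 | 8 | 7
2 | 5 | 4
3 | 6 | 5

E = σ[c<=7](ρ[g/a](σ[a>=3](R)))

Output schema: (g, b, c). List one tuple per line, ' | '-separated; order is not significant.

Row counts bottom-up:
  R → 6
  σ[a>=3](R) → 4
  ρ[g/a](σ[a>=3](R)) → 4
  σ[c<=7](ρ[g/a](σ[a>=3](R))) → 4

== RESULT ==
g | b | c
3 | 6 | 5
6 | 4 | 3
7 | 3 | 3
9 | 6 | 1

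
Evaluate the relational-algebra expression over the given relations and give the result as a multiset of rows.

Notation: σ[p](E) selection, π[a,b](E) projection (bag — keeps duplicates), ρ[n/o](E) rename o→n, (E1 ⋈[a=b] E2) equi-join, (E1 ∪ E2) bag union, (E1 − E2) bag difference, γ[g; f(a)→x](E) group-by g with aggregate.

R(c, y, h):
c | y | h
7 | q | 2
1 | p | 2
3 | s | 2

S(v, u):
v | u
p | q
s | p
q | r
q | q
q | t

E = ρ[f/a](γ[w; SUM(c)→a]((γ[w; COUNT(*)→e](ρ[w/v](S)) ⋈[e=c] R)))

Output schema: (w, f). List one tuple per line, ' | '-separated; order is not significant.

Per-node cardinality:
  S → 5
  ρ[w/v](S) → 5
  γ[w; COUNT(*)→e](ρ[w/v](S)) → 3
  R → 3
  (γ[w; COUNT(*)→e](ρ[w/v](S)) ⋈[e=c] R) → 3
  γ[w; SUM(c)→a]((γ[w; COUNT(*)→e](ρ[w/v](S)) ⋈[e=c] R)) → 3
  ρ[f/a](γ[w; SUM(c)→a]((γ[w; COUNT(*)→e](ρ[w/v](S)) ⋈[e=c] R))) → 3

== RESULT ==
w | f
p | 1
q | 3
s | 1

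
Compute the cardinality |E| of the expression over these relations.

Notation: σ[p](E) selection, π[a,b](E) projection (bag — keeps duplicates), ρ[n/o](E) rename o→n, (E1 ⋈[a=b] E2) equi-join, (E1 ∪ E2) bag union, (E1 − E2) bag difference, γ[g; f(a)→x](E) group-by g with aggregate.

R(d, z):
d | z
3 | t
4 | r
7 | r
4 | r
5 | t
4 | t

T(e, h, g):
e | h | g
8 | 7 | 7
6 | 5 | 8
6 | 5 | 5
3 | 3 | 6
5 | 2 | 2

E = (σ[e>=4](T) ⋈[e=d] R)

Subexpression sizes:
  T → 5
  σ[e>=4](T) → 4
  R → 6
  (σ[e>=4](T) ⋈[e=d] R) → 1

|E| = 1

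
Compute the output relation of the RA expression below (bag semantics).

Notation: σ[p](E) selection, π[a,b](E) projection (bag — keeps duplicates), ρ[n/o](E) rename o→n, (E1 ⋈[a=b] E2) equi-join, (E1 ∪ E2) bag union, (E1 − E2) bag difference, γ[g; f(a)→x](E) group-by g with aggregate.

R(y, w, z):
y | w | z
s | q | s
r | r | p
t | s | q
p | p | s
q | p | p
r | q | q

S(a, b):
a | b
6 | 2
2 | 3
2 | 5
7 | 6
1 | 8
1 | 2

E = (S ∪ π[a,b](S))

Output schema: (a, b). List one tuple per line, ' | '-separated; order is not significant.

Row counts bottom-up:
  S → 6
  S → 6
  π[a,b](S) → 6
  (S ∪ π[a,b](S)) → 12

== RESULT ==
a | b
1 | 2
1 | 2
1 | 8
1 | 8
2 | 3
2 | 3
2 | 5
2 | 5
6 | 2
6 | 2
7 | 6
7 | 6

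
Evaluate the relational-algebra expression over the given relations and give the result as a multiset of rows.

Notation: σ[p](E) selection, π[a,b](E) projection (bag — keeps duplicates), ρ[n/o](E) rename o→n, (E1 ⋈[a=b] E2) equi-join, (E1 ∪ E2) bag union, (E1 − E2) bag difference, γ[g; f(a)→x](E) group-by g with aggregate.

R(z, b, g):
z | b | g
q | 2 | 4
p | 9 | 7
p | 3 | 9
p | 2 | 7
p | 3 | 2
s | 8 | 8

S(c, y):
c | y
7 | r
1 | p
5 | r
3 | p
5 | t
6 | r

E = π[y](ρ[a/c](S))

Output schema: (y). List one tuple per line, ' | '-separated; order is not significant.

Stepwise |·|:
  S → 6
  ρ[a/c](S) → 6
  π[y](ρ[a/c](S)) → 6

== RESULT ==
y
p
p
r
r
r
t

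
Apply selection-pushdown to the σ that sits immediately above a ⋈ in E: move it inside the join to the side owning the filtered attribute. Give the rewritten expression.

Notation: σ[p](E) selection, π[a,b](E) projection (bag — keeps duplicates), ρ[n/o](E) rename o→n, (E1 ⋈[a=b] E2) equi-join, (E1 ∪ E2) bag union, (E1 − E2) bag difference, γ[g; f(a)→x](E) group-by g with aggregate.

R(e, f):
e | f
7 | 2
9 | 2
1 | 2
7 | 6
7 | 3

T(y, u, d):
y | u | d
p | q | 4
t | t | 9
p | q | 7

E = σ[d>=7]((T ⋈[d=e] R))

σ filters on d, owned by the left side.
E' = (σ[d>=7](T) ⋈[d=e] R)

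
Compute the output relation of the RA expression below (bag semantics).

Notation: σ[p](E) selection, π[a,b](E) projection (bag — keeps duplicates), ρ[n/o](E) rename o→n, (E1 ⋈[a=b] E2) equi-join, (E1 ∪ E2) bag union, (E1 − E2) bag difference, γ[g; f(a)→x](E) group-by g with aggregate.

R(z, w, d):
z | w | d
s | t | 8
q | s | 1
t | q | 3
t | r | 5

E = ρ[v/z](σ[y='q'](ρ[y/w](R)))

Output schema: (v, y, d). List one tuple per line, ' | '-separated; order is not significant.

Row counts bottom-up:
  R → 4
  ρ[y/w](R) → 4
  σ[y='q'](ρ[y/w](R)) → 1
  ρ[v/z](σ[y='q'](ρ[y/w](R))) → 1

== RESULT ==
v | y | d
t | q | 3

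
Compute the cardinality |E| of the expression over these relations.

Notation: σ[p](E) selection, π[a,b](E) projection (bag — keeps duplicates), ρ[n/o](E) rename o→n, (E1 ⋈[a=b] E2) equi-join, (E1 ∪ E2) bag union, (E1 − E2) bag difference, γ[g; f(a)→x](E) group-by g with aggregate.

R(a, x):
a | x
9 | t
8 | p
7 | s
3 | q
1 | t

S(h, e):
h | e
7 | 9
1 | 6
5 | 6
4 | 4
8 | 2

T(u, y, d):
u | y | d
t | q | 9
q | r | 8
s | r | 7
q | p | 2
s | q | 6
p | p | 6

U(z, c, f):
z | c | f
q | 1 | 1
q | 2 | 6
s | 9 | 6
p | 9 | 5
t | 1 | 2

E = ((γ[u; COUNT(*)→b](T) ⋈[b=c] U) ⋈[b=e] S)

Subexpression sizes:
  T → 6
  γ[u; COUNT(*)→b](T) → 4
  U → 5
  (γ[u; COUNT(*)→b](T) ⋈[b=c] U) → 6
  S → 5
  ((γ[u; COUNT(*)→b](T) ⋈[b=c] U) ⋈[b=e] S) → 2

|E| = 2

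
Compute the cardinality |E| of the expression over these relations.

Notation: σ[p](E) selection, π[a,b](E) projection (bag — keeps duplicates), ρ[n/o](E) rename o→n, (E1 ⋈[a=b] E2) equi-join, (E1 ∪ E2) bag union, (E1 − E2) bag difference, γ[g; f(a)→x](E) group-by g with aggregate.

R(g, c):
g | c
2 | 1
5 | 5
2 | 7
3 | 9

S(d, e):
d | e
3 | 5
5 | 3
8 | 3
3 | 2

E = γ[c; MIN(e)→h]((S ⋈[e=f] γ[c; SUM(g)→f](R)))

Stepwise |·|:
  S → 4
  R → 4
  γ[c; SUM(g)→f](R) → 4
  (S ⋈[e=f] γ[c; SUM(g)→f](R)) → 5
  γ[c; MIN(e)→h]((S ⋈[e=f] γ[c; SUM(g)→f](R))) → 4

|E| = 4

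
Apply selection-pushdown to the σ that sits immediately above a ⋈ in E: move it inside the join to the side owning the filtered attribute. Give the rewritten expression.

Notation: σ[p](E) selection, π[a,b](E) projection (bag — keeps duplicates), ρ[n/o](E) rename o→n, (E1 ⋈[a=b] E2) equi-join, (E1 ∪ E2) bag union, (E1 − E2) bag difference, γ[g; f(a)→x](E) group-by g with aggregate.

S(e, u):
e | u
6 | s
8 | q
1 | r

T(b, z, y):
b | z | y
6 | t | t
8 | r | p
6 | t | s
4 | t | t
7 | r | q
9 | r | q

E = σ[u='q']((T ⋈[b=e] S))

σ filters on u, owned by the right side.
E' = (T ⋈[b=e] σ[u='q'](S))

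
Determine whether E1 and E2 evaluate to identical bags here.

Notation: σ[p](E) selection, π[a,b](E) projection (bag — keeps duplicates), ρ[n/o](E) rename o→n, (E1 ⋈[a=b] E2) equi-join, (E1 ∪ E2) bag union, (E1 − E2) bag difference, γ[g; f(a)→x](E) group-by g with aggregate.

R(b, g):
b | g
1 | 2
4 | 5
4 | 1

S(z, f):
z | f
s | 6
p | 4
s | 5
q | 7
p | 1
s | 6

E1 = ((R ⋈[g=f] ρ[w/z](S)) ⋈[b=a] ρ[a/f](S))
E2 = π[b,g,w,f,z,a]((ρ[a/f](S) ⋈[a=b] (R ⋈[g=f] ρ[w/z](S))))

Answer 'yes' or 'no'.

E1 stepwise |·|:
  R → 3
  S → 6
  ρ[w/z](S) → 6
  (R ⋈[g=f] ρ[w/z](S)) → 2
  S → 6
  ρ[a/f](S) → 6
  ((R ⋈[g=f] ρ[w/z](S)) ⋈[b=a] ρ[a/f](S)) → 2
E2 stepwise |·|:
  S → 6
  ρ[a/f](S) → 6
  R → 3
  S → 6
  ρ[w/z](S) → 6
  (R ⋈[g=f] ρ[w/z](S)) → 2
  (ρ[a/f](S) ⋈[a=b] (R ⋈[g=f] ρ[w/z](S))) → 2
  π[b,g,w,f,z,a]((ρ[a/f](S) ⋈[a=b] (R ⋈[g=f] ρ[w/z](S)))) → 2

E1 and E2 produce the same multiset:
b | g | w | f | z | a
4 | 1 | p | 1 | p | 4
4 | 5 | s | 5 | p | 4

yes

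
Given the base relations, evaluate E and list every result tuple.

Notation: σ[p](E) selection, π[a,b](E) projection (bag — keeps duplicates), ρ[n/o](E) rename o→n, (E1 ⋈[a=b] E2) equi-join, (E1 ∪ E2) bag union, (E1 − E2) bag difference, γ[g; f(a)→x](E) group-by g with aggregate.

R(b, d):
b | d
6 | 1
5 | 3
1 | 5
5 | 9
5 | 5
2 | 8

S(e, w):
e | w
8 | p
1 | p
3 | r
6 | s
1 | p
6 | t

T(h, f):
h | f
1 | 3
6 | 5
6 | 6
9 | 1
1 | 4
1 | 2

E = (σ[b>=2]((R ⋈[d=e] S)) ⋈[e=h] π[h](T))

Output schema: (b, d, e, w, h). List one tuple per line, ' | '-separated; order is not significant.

Row counts bottom-up:
  R → 6
  S → 6
  (R ⋈[d=e] S) → 4
  σ[b>=2]((R ⋈[d=e] S)) → 4
  T → 6
  π[h](T) → 6
  (σ[b>=2]((R ⋈[d=e] S)) ⋈[e=h] π[h](T)) → 6

== RESULT ==
b | d | e | w | h
6 | 1 | 1 | p | 1
6 | 1 | 1 | p | 1
6 | 1 | 1 | p | 1
6 | 1 | 1 | p | 1
6 | 1 | 1 | p | 1
6 | 1 | 1 | p | 1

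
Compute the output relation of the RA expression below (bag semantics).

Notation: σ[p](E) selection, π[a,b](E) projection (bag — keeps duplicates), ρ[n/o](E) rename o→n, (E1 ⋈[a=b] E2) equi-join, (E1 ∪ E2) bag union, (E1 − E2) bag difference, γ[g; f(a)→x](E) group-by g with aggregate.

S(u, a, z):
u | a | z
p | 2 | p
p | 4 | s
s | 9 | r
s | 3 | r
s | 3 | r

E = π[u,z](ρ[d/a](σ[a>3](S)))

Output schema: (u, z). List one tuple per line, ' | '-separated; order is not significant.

Per-node cardinality:
  S → 5
  σ[a>3](S) → 2
  ρ[d/a](σ[a>3](S)) → 2
  π[u,z](ρ[d/a](σ[a>3](S))) → 2

== RESULT ==
u | z
p | s
s | r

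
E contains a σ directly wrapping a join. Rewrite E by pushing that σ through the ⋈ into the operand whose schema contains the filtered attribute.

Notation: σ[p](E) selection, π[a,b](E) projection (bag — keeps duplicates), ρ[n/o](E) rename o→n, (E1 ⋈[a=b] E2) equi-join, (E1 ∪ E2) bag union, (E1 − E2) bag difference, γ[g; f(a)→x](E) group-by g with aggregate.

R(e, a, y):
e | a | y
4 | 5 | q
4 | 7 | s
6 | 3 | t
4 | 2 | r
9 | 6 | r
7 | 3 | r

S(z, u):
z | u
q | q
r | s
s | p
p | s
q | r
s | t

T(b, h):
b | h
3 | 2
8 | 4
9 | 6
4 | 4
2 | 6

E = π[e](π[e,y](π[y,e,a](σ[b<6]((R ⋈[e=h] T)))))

σ filters on b, owned by the right side.
E' = π[e](π[e,y](π[y,e,a]((R ⋈[e=h] σ[b<6](T)))))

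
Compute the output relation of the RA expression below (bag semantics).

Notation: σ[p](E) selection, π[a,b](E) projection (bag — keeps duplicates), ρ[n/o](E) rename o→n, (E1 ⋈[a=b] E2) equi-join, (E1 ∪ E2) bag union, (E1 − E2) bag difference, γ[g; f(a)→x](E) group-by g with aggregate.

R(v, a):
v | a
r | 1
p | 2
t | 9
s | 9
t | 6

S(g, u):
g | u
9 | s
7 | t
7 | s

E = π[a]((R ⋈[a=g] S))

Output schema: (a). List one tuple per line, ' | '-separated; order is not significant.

Row counts bottom-up:
  R → 5
  S → 3
  (R ⋈[a=g] S) → 2
  π[a]((R ⋈[a=g] S)) → 2

== RESULT ==
a
9
9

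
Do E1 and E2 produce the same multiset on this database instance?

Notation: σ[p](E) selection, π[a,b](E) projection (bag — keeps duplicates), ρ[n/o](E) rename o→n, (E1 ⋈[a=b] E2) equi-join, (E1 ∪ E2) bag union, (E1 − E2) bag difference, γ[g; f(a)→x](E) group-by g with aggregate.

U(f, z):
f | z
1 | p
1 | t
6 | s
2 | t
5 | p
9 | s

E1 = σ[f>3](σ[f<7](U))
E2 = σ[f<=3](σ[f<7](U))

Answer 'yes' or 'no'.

E1 per-node cardinality:
  U → 6
  σ[f<7](U) → 5
  σ[f>3](σ[f<7](U)) → 2
E2 per-node cardinality:
  U → 6
  σ[f<7](U) → 5
  σ[f<=3](σ[f<7](U)) → 3

E1 result:
f | z
5 | p
6 | s
E2 result:
f | z
1 | p
1 | t
2 | t
Witness: (1, 'p') appears 0× in E1 but 1× in E2.

no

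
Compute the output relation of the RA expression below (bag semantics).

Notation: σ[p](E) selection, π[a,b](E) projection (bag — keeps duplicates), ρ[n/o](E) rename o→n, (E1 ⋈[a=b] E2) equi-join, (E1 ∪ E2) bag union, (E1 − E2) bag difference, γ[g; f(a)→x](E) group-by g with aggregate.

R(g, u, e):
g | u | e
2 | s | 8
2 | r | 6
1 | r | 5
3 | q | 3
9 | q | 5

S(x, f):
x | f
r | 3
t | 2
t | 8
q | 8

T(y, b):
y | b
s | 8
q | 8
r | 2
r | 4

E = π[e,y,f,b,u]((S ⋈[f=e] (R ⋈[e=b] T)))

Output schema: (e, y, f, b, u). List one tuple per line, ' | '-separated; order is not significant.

Subexpression sizes:
  S → 4
  R → 5
  T → 4
  (R ⋈[e=b] T) → 2
  (S ⋈[f=e] (R ⋈[e=b] T)) → 4
  π[e,y,f,b,u]((S ⋈[f=e] (R ⋈[e=b] T))) → 4

== RESULT ==
e | y | f | b | u
8 | q | 8 | 8 | s
8 | q | 8 | 8 | s
8 | s | 8 | 8 | s
8 | s | 8 | 8 | s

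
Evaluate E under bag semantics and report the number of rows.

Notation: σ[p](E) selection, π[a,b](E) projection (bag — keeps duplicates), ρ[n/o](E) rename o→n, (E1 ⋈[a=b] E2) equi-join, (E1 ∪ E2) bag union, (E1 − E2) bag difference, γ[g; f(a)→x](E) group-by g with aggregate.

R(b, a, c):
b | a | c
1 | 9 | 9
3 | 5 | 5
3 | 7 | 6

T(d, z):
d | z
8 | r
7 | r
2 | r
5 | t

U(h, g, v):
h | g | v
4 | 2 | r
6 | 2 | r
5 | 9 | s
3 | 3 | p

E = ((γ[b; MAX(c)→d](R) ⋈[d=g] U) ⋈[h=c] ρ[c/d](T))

Subexpression sizes:
  R → 3
  γ[b; MAX(c)→d](R) → 2
  U → 4
  (γ[b; MAX(c)→d](R) ⋈[d=g] U) → 1
  T → 4
  ρ[c/d](T) → 4
  ((γ[b; MAX(c)→d](R) ⋈[d=g] U) ⋈[h=c] ρ[c/d](T)) → 1

|E| = 1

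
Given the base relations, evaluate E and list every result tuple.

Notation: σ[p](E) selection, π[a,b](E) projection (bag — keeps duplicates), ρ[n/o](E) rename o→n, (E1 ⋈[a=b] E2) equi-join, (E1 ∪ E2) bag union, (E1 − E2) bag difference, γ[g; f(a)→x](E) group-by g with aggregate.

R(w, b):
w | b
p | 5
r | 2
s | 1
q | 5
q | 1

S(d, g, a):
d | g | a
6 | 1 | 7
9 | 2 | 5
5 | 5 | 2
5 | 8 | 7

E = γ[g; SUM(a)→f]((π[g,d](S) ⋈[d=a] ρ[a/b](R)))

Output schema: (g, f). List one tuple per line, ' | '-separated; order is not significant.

Per-node cardinality:
  S → 4
  π[g,d](S) → 4
  R → 5
  ρ[a/b](R) → 5
  (π[g,d](S) ⋈[d=a] ρ[a/b](R)) → 4
  γ[g; SUM(a)→f]((π[g,d](S) ⋈[d=a] ρ[a/b](R))) → 2

== RESULT ==
g | f
5 | 10
8 | 10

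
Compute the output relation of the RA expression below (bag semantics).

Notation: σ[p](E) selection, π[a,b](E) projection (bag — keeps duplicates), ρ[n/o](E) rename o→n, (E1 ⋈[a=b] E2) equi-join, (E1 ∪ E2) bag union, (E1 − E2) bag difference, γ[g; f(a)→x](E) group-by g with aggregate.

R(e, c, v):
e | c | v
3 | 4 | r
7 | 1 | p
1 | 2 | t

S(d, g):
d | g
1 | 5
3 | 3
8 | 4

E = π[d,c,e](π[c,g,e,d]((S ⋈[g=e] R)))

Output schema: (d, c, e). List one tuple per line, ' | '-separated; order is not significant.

Row counts bottom-up:
  S → 3
  R → 3
  (S ⋈[g=e] R) → 1
  π[c,g,e,d]((S ⋈[g=e] R)) → 1
  π[d,c,e](π[c,g,e,d]((S ⋈[g=e] R))) → 1

== RESULT ==
d | c | e
3 | 4 | 3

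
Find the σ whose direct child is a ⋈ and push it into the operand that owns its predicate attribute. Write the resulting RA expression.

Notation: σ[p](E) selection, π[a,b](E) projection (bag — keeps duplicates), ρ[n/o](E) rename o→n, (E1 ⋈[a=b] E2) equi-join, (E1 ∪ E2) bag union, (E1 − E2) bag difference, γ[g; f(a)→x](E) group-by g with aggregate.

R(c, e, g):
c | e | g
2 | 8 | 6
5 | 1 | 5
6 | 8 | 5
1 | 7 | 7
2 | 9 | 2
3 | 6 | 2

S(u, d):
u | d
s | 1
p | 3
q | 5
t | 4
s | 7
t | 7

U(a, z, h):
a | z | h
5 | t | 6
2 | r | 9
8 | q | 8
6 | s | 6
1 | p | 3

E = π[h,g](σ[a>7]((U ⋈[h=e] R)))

σ filters on a, owned by the left side.
E' = π[h,g]((σ[a>7](U) ⋈[h=e] R))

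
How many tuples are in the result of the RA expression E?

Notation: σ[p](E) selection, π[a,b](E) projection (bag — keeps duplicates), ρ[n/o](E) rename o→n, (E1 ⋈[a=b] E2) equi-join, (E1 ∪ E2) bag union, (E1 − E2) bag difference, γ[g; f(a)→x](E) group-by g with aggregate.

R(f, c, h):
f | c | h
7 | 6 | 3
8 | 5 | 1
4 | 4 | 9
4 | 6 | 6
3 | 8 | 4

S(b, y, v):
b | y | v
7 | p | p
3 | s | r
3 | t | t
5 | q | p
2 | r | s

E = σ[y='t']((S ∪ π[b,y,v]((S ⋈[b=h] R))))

Row counts bottom-up:
  S → 5
  S → 5
  R → 5
  (S ⋈[b=h] R) → 2
  π[b,y,v]((S ⋈[b=h] R)) → 2
  (S ∪ π[b,y,v]((S ⋈[b=h] R))) → 7
  σ[y='t']((S ∪ π[b,y,v]((S ⋈[b=h] R)))) → 2

|E| = 2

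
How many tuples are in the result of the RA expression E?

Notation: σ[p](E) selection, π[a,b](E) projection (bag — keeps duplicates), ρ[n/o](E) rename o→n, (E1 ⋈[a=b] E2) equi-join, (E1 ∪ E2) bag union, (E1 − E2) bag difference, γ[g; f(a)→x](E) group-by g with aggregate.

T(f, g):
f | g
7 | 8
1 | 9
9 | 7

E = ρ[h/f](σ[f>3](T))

Subexpression sizes:
  T → 3
  σ[f>3](T) → 2
  ρ[h/f](σ[f>3](T)) → 2

|E| = 2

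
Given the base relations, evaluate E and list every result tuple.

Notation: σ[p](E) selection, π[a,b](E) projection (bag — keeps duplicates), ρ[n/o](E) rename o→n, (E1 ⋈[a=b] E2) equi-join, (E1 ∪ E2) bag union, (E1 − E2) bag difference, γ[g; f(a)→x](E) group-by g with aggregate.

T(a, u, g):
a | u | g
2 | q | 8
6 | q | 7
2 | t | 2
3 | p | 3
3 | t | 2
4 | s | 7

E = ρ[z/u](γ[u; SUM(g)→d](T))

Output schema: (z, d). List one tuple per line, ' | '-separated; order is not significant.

Row counts bottom-up:
  T → 6
  γ[u; SUM(g)→d](T) → 4
  ρ[z/u](γ[u; SUM(g)→d](T)) → 4

== RESULT ==
z | d
p | 3
q | 15
s | 7
t | 4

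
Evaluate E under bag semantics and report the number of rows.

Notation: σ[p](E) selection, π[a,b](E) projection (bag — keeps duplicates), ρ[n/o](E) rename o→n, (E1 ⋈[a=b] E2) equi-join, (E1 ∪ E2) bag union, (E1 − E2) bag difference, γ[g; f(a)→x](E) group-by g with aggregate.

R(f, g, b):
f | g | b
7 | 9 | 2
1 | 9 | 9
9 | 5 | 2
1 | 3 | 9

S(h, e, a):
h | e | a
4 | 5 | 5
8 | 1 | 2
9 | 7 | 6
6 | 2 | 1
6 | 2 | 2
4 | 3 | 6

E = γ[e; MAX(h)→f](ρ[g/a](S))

Row counts bottom-up:
  S → 6
  ρ[g/a](S) → 6
  γ[e; MAX(h)→f](ρ[g/a](S)) → 5

|E| = 5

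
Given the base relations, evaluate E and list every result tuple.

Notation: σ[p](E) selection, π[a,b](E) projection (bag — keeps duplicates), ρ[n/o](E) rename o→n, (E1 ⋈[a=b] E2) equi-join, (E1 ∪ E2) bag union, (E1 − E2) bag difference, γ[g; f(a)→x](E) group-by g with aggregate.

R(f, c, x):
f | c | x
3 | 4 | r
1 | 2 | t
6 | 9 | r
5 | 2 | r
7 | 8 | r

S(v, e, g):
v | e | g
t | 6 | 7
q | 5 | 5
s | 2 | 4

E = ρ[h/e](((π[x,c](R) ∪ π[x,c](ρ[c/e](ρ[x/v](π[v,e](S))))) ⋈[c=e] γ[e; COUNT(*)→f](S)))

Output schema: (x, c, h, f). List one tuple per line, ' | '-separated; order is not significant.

Stepwise |·|:
  R → 5
  π[x,c](R) → 5
  S → 3
  π[v,e](S) → 3
  ρ[x/v](π[v,e](S)) → 3
  ρ[c/e](ρ[x/v](π[v,e](S))) → 3
  π[x,c](ρ[c/e](ρ[x/v](π[v,e](S)))) → 3
  (π[x,c](R) ∪ π[x,c](ρ[c/e](ρ[x/v](π[v,e](S))))) → 8
  S → 3
  γ[e; COUNT(*)→f](S) → 3
  ((π[x,c](R) ∪ π[x,c](ρ[c/e](ρ[x/v](π[v,e](S))))) ⋈[c=e] γ[e; COUNT(*)→f](S)) → 5
  ρ[h/e](((π[x,c](R) ∪ π[x,c](ρ[c/e](ρ[x/v](π[v,e](S))))) ⋈[c=e] γ[e; COUNT(*)→f](S))) → 5

== RESULT ==
x | c | h | f
q | 5 | 5 | 1
r | 2 | 2 | 1
s | 2 | 2 | 1
t | 2 | 2 | 1
t | 6 | 6 | 1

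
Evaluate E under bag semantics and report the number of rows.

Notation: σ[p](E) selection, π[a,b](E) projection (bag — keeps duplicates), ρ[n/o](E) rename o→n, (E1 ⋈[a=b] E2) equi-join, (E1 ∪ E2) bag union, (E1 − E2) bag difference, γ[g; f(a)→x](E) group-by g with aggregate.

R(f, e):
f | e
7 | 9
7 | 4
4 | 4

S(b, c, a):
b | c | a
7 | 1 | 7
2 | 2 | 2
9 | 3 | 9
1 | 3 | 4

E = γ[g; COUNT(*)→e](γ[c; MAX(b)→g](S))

Per-node cardinality:
  S → 4
  γ[c; MAX(b)→g](S) → 3
  γ[g; COUNT(*)→e](γ[c; MAX(b)→g](S)) → 3

|E| = 3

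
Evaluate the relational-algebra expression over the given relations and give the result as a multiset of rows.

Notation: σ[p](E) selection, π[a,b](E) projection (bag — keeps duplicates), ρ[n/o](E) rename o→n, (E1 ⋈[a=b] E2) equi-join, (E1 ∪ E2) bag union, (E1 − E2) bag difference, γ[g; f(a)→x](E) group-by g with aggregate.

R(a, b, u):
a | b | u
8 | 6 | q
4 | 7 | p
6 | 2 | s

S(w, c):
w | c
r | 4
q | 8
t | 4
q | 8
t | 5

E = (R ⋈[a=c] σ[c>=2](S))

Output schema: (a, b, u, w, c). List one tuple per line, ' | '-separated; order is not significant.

Row counts bottom-up:
  R → 3
  S → 5
  σ[c>=2](S) → 5
  (R ⋈[a=c] σ[c>=2](S)) → 4

== RESULT ==
a | b | u | w | c
4 | 7 | p | r | 4
4 | 7 | p | t | 4
8 | 6 | q | q | 8
8 | 6 | q | q | 8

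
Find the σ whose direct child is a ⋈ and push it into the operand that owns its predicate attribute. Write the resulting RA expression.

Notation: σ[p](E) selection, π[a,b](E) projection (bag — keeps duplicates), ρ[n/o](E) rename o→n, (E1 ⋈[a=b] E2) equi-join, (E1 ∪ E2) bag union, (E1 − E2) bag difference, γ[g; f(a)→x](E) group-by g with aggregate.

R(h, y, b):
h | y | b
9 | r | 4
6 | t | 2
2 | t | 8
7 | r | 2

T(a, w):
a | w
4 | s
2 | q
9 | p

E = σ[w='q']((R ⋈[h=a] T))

σ filters on w, owned by the right side.
E' = (R ⋈[h=a] σ[w='q'](T))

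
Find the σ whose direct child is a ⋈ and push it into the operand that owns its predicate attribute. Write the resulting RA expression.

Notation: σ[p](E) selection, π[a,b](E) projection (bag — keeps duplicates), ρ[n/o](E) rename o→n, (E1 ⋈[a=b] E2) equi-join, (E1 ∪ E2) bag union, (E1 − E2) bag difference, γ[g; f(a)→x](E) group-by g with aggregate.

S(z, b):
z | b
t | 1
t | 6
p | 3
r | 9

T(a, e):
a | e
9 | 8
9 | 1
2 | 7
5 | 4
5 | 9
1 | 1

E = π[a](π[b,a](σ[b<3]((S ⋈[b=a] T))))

σ filters on b, owned by the left side.
E' = π[a](π[b,a]((σ[b<3](S) ⋈[b=a] T)))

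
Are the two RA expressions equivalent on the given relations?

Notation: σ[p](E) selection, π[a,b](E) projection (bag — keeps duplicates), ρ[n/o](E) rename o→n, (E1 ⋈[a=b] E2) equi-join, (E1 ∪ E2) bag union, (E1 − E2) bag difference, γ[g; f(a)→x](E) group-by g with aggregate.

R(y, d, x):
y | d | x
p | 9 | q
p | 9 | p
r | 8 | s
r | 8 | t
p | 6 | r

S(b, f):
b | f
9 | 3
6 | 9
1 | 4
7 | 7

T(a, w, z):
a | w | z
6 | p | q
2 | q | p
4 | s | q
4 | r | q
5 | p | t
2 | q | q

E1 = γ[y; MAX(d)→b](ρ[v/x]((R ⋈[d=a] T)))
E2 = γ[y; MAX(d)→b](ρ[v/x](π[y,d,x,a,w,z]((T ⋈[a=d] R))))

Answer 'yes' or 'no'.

E1 stepwise |·|:
  R → 5
  T → 6
  (R ⋈[d=a] T) → 1
  ρ[v/x]((R ⋈[d=a] T)) → 1
  γ[y; MAX(d)→b](ρ[v/x]((R ⋈[d=a] T))) → 1
E2 stepwise |·|:
  T → 6
  R → 5
  (T ⋈[a=d] R) → 1
  π[y,d,x,a,w,z]((T ⋈[a=d] R)) → 1
  ρ[v/x](π[y,d,x,a,w,z]((T ⋈[a=d] R))) → 1
  γ[y; MAX(d)→b](ρ[v/x](π[y,d,x,a,w,z]((T ⋈[a=d] R)))) → 1

E1 and E2 produce the same multiset:
y | b
p | 6

yes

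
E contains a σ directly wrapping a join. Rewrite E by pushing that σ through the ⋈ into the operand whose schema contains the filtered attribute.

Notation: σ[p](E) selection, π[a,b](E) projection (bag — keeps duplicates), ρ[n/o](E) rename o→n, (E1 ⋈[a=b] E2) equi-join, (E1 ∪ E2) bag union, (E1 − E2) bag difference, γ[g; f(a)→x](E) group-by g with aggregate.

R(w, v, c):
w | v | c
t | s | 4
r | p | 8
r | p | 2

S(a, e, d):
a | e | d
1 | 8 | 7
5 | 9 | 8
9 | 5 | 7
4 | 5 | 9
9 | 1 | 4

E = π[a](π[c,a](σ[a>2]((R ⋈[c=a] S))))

σ filters on a, owned by the right side.
E' = π[a](π[c,a]((R ⋈[c=a] σ[a>2](S))))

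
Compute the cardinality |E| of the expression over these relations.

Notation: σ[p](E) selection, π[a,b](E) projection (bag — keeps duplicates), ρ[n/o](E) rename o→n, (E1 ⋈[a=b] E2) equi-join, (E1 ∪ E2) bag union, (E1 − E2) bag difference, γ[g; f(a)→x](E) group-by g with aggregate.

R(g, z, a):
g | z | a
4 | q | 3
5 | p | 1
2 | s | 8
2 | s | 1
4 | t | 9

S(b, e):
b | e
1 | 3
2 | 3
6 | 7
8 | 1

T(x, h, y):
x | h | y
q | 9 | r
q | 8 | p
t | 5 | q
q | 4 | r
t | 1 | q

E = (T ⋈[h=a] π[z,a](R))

Stepwise |·|:
  T → 5
  R → 5
  π[z,a](R) → 5
  (T ⋈[h=a] π[z,a](R)) → 4

|E| = 4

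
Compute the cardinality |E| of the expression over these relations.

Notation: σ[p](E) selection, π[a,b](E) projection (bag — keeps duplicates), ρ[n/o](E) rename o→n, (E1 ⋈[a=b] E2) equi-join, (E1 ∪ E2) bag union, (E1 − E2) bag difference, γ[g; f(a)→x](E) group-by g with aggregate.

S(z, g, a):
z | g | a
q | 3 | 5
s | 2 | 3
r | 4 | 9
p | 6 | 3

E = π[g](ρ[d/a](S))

Row counts bottom-up:
  S → 4
  ρ[d/a](S) → 4
  π[g](ρ[d/a](S)) → 4

|E| = 4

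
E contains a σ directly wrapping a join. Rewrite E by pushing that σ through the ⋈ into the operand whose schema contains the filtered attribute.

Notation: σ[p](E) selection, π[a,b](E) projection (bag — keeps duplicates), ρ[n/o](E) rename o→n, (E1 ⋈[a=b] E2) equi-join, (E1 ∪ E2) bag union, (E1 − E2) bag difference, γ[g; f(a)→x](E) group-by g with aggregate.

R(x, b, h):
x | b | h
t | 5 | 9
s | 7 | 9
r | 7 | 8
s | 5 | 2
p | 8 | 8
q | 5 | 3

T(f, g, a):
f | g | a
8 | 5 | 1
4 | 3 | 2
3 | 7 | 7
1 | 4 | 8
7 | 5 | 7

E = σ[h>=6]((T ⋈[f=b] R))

σ filters on h, owned by the right side.
E' = (T ⋈[f=b] σ[h>=6](R))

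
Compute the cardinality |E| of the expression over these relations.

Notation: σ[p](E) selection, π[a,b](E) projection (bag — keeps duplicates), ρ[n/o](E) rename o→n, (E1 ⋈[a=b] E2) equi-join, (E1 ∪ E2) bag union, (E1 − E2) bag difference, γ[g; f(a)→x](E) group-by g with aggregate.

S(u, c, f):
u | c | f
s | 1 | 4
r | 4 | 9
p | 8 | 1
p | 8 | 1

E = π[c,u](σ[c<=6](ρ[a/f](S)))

Per-node cardinality:
  S → 4
  ρ[a/f](S) → 4
  σ[c<=6](ρ[a/f](S)) → 2
  π[c,u](σ[c<=6](ρ[a/f](S))) → 2

|E| = 2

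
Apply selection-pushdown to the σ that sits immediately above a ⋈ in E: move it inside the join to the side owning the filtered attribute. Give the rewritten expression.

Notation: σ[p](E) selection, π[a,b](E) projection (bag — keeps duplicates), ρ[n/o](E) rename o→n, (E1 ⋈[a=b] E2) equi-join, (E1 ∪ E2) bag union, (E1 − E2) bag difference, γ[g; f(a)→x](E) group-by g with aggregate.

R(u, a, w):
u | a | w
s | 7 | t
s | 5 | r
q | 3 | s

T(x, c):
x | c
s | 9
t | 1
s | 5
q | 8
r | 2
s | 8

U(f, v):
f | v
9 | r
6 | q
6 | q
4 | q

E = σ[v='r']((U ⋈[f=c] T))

σ filters on v, owned by the left side.
E' = (σ[v='r'](U) ⋈[f=c] T)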